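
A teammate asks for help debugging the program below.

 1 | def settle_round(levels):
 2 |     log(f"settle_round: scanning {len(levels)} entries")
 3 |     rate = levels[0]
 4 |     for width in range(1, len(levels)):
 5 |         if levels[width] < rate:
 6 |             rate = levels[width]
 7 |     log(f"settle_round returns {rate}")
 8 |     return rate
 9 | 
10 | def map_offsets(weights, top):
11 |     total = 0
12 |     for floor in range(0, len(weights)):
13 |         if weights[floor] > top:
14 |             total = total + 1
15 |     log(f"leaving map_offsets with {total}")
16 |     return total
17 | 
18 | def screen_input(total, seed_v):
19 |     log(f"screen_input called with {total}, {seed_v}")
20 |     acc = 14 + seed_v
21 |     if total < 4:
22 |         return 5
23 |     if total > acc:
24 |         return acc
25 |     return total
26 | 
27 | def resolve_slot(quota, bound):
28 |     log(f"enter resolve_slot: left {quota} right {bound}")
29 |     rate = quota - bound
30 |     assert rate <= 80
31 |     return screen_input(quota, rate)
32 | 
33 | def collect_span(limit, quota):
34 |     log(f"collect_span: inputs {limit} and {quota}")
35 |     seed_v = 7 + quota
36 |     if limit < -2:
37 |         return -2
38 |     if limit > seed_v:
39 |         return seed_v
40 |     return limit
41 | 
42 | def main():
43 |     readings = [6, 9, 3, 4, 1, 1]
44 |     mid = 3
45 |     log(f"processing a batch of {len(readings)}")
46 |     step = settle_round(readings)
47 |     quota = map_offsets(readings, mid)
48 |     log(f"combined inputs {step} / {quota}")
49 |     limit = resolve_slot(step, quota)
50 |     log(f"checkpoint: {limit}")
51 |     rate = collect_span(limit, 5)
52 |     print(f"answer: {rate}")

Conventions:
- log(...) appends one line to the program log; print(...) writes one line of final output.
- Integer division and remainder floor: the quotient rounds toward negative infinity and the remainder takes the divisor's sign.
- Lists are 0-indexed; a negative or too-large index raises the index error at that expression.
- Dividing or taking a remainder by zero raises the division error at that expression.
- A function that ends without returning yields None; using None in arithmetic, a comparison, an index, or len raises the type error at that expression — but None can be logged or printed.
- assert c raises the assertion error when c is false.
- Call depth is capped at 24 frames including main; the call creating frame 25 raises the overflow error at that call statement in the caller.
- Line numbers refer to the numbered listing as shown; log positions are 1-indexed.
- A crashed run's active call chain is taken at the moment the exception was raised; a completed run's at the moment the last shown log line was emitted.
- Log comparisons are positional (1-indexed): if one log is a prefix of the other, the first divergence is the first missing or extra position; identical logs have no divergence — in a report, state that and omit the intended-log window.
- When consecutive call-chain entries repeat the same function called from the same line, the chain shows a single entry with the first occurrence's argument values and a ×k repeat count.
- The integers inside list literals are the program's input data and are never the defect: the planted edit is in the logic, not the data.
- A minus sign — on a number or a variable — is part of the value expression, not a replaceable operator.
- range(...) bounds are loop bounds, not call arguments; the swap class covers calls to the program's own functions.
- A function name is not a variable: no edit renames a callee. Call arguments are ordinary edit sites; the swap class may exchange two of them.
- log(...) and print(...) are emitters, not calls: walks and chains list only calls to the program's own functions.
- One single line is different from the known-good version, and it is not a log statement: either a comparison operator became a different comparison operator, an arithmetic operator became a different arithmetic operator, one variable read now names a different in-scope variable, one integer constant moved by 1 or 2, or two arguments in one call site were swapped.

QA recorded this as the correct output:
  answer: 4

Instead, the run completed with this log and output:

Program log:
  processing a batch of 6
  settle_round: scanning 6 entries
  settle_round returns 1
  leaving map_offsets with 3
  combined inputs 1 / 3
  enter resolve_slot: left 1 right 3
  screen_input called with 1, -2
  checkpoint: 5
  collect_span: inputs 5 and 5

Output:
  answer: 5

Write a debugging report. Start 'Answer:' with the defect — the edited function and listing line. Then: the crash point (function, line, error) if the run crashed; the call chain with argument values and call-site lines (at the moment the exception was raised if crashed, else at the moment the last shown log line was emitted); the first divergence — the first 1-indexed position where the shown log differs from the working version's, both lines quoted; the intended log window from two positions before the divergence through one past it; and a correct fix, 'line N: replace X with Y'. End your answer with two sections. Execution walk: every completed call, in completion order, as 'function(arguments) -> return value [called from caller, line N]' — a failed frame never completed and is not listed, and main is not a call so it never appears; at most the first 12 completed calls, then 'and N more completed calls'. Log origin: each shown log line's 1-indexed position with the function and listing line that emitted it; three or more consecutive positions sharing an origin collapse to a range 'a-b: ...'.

Answer: the defect is in screen_input at line 22.
The tell: The earliest visible damage is log position 8 — 'checkpoint: 5' rather than the intended 'checkpoint: 4'.
Call chain: main -> collect_span(5, 5) (called at line 51).
First divergence: position 8 — the shown line 'checkpoint: 5' should read 'checkpoint: 4'.
Intended log window:
  6: enter resolve_slot: left 1 right 3
  7: screen_input called with 1, -2
  8: checkpoint: 4
  9: collect_span: inputs 4 and 5
Execution walk:
  settle_round([6, 9, 3, 4, 1, 1]) -> 1  [called from main, line 46]
  map_offsets([6, 9, 3, 4, 1, 1], 3) -> 3  [called from main, line 47]
  screen_input(1, -2) -> 5  [called from resolve_slot, line 31]
  resolve_slot(1, 3) -> 5  [called from main, line 49]
  collect_span(5, 5) -> 5  [called from main, line 51]
Log line origins:
  1: from main, line 45
  2: from settle_round, line 2
  3: from settle_round, line 7
  4: from map_offsets, line 15
  5: from main, line 48
  6: from resolve_slot, line 28
  7: from screen_input, line 19
  8: from main, line 50
  9: from collect_span, line 34
A correct fix: line 22: replace `5` with `4`.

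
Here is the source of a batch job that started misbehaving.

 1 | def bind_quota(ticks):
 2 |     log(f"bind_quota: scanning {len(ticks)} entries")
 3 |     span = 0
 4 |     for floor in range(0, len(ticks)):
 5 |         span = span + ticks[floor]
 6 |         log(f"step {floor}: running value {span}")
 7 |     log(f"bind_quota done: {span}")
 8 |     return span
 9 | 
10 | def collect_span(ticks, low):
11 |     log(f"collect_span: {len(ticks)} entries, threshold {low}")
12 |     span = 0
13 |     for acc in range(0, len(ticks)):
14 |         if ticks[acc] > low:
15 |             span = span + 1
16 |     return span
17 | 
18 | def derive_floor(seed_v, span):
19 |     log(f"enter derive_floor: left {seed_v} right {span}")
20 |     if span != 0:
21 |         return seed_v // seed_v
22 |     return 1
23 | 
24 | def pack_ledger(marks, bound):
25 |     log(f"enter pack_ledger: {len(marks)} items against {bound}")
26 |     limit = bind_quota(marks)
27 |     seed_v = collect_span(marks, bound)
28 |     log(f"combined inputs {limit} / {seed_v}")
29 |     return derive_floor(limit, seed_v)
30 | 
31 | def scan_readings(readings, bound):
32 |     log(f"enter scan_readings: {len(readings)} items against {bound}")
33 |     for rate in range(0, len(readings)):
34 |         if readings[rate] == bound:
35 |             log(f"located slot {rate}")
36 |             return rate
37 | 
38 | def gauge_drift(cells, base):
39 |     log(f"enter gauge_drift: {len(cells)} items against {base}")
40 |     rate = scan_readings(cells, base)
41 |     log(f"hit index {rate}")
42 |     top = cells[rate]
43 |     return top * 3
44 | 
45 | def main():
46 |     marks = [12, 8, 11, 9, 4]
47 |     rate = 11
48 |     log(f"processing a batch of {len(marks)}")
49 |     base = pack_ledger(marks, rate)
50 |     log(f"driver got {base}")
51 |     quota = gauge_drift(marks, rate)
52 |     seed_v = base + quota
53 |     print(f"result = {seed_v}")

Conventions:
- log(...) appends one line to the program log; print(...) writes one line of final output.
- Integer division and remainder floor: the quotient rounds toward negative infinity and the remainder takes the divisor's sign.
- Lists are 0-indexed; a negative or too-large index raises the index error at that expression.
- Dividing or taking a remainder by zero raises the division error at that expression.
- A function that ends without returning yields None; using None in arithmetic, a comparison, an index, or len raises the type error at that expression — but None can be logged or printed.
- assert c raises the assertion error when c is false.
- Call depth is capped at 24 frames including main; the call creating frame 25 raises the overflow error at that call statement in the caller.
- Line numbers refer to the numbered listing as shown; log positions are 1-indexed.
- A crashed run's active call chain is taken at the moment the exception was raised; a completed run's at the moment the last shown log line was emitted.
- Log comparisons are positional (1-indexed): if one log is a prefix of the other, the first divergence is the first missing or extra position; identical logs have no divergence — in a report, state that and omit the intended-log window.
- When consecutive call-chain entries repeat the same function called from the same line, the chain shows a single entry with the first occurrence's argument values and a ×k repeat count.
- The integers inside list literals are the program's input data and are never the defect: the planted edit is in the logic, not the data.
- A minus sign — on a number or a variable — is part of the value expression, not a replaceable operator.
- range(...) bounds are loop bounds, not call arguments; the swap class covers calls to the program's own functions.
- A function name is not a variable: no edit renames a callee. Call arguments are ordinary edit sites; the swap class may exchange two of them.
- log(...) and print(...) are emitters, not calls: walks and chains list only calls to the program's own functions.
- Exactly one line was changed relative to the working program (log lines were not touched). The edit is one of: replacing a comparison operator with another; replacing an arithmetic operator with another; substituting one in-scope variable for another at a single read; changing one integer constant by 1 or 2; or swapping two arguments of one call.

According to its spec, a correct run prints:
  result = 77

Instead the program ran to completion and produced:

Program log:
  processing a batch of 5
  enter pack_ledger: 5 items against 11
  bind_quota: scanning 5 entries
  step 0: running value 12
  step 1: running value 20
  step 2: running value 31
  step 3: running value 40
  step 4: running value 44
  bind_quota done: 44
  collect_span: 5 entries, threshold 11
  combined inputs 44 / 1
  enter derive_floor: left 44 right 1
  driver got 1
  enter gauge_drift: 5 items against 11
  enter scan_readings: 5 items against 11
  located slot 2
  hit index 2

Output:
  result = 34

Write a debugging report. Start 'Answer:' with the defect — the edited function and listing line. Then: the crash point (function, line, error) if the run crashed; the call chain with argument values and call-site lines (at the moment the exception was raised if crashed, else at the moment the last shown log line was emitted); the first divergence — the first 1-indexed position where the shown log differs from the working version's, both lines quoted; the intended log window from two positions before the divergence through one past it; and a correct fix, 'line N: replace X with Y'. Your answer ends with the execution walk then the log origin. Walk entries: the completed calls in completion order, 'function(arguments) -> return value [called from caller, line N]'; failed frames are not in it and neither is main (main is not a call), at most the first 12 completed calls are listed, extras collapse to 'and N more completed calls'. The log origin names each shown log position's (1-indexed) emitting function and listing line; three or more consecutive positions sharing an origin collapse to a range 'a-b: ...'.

Answer: the defect is in derive_floor at line 21.
Key fact: Everything matches until log position 13, which reads 'driver got 1' in place of 'driver got 44'.
Call chain: main -> gauge_drift([12, 8, 11, 9, 4], 11) (called at line 51).
First divergence: position 13 — the shown line 'driver got 1' should read 'driver got 44'.
Intended log window:
  11: combined inputs 44 / 1
  12: enter derive_floor: left 44 right 1
  13: driver got 44
  14: enter gauge_drift: 5 items against 11
Execution walk:
  bind_quota([12, 8, 11, 9, 4]) -> 44  [called from pack_ledger, line 26]
  collect_span([12, 8, 11, 9, 4], 11) -> 1  [called from pack_ledger, line 27]
  derive_floor(44, 1) -> 1  [called from pack_ledger, line 29]
  pack_ledger([12, 8, 11, 9, 4], 11) -> 1  [called from main, line 49]
  scan_readings([12, 8, 11, 9, 4], 11) -> 2  [called from gauge_drift, line 40]
  gauge_drift([12, 8, 11, 9, 4], 11) -> 33  [called from main, line 51]
Origin of each log line:
  1: emitted by main (line 48)
  2: emitted by pack_ledger (line 25)
  3: emitted by bind_quota (line 2)
  4-8: emitted by bind_quota (line 6)
  9: emitted by bind_quota (line 7)
  10: emitted by collect_span (line 11)
  11: emitted by pack_ledger (line 28)
  12: emitted by derive_floor (line 19)
  13: emitted by main (line 50)
  14: emitted by gauge_drift (line 39)
  15: emitted by scan_readings (line 32)
  16: emitted by scan_readings (line 35)
  17: emitted by gauge_drift (line 41)
A correct fix: line 21: replace `seed_v // seed_v` with `seed_v // span`.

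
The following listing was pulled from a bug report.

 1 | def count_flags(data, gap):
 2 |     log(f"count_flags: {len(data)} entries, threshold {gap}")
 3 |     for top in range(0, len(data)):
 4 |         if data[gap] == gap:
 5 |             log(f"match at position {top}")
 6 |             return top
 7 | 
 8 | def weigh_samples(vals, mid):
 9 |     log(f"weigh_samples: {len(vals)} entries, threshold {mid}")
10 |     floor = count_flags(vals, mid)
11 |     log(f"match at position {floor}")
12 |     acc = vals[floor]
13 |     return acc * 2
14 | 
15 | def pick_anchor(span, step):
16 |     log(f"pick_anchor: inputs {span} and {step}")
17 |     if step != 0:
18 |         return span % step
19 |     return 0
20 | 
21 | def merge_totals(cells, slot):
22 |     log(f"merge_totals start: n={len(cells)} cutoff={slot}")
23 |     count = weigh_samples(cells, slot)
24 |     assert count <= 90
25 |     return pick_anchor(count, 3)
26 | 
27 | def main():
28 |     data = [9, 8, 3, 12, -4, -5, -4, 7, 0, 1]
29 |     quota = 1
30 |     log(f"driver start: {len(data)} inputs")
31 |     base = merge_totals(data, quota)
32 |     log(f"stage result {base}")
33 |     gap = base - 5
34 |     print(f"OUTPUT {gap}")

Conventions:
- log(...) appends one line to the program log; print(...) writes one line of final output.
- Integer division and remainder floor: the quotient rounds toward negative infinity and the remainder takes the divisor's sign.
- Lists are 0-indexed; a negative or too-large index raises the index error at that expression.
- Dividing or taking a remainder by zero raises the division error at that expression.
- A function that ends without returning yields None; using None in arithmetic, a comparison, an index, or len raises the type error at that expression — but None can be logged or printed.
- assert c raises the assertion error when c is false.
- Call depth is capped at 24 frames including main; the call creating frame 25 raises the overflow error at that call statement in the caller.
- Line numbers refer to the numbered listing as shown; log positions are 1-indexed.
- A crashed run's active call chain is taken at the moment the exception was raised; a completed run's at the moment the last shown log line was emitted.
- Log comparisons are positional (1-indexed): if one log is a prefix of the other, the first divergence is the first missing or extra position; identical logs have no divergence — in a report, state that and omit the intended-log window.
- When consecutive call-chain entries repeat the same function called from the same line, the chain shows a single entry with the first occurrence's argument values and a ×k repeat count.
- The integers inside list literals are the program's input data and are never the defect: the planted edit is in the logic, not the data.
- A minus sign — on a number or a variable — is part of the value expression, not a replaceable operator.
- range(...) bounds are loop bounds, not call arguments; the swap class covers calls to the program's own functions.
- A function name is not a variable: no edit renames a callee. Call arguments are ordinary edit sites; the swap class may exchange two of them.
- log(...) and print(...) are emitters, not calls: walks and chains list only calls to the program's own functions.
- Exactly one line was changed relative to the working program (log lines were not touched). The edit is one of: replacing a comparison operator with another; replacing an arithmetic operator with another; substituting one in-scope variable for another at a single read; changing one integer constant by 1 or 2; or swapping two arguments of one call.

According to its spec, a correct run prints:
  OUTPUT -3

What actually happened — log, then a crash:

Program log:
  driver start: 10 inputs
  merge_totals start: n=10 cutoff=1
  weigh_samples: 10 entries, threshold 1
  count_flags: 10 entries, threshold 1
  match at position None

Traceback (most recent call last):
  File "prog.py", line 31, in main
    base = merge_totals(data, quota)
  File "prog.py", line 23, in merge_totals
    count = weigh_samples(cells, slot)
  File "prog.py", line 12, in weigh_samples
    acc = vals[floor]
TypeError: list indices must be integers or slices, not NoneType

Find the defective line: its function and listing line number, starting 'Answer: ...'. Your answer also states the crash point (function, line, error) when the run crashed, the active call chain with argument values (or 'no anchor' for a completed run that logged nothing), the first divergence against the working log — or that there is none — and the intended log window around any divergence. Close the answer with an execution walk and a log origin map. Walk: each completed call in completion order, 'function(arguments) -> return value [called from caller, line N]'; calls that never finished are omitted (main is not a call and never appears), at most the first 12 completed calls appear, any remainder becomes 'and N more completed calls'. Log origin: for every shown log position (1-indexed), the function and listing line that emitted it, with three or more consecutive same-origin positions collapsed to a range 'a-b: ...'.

Answer: the defect is in count_flags at line 4.
Key fact: At log position 5 the runs split — shown 'match at position None', but the working version logs 'match at position 9'.
Crash: weigh_samples, line 12, TypeError.
Call chain: main -> merge_totals([9, 8, 3, 12, -4, -5, -4, 7, 0, 1], 1) (called at line 31) -> weigh_samples([9, 8, 3, 12, -4, -5, -4, 7, 0, 1], 1) (called at line 23).
First divergence: position 5; shown 'match at position None' vs intended 'match at position 9'.
Intended log window:
  3: weigh_samples: 10 entries, threshold 1
  4: count_flags: 10 entries, threshold 1
  5: match at position 9
  6: match at position 9
Execution walk:
  count_flags([9, 8, 3, 12, -4, -5, -4, 7, 0, 1], 1) -> None  [called from weigh_samples, line 10]
Log line origins:
  1: logged in main at line 30
  2: logged in merge_totals at line 22
  3: logged in weigh_samples at line 9
  4: logged in count_flags at line 2
  5: logged in weigh_samples at line 11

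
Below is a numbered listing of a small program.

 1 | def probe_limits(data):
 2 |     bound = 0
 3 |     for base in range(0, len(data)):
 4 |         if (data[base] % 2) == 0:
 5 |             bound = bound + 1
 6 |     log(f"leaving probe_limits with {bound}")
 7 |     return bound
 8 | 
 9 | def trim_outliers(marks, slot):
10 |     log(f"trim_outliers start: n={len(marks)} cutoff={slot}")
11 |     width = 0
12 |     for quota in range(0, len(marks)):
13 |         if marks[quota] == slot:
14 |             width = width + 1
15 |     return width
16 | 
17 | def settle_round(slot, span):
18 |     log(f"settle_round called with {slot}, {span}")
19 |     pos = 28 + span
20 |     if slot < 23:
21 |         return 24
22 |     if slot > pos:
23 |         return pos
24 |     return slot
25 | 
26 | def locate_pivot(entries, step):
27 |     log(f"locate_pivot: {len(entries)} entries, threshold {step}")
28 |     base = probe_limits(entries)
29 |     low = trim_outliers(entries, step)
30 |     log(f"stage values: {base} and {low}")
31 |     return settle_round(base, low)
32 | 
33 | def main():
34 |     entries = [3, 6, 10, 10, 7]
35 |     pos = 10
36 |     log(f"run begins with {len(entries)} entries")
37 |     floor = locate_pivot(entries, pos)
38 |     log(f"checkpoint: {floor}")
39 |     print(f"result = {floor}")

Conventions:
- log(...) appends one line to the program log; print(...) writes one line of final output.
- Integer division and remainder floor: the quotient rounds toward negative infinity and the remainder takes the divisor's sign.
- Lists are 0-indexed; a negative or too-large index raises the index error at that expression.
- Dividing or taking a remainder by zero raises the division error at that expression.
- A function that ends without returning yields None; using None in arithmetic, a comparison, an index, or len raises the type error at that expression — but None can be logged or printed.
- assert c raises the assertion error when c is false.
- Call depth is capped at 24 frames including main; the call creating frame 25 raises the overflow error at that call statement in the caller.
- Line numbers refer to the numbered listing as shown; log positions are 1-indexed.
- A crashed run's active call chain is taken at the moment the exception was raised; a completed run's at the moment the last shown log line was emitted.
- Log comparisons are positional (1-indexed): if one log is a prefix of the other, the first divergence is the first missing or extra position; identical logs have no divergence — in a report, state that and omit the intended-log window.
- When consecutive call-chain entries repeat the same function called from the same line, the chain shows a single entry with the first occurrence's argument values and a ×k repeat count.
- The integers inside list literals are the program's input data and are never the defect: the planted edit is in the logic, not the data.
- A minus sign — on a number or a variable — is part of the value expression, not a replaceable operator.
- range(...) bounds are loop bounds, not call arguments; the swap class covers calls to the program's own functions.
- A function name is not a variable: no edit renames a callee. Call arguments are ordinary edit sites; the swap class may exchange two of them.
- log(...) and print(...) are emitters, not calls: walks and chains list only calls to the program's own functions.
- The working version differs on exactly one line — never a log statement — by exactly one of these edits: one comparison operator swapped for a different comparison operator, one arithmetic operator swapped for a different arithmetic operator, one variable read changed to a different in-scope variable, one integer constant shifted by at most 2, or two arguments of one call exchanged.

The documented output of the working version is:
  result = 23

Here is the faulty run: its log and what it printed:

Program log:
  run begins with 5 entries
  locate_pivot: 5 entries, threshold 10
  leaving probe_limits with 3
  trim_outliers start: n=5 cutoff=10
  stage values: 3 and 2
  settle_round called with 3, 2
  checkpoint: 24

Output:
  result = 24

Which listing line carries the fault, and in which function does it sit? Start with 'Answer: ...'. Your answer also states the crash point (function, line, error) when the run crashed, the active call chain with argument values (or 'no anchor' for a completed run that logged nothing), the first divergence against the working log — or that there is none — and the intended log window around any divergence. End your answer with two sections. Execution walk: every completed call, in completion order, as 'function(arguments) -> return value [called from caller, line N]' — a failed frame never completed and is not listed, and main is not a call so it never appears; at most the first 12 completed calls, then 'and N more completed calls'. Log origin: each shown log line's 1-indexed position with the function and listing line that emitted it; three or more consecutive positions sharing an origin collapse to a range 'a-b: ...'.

Answer: the defect is in settle_round at line 21.
Core observation: The log first diverges at position 7: the faulty run prints 'checkpoint: 24' where the working version prints 'checkpoint: 23'.
Call chain: main.
First divergence: position 7 — shown 'checkpoint: 24', intended 'checkpoint: 23'.
Intended log window:
  5: stage values: 3 and 2
  6: settle_round called with 3, 2
  7: checkpoint: 23
Execution walk:
  probe_limits([3, 6, 10, 10, 7]) -> 3  [called from locate_pivot, line 28]
  trim_outliers([3, 6, 10, 10, 7], 10) -> 2  [called from locate_pivot, line 29]
  settle_round(3, 2) -> 24  [called from locate_pivot, line 31]
  locate_pivot([3, 6, 10, 10, 7], 10) -> 24  [called from main, line 37]
Log origin:
  1: emitted by main (line 36)
  2: emitted by locate_pivot (line 27)
  3: emitted by probe_limits (line 6)
  4: emitted by trim_outliers (line 10)
  5: emitted by locate_pivot (line 30)
  6: emitted by settle_round (line 18)
  7: emitted by main (line 38)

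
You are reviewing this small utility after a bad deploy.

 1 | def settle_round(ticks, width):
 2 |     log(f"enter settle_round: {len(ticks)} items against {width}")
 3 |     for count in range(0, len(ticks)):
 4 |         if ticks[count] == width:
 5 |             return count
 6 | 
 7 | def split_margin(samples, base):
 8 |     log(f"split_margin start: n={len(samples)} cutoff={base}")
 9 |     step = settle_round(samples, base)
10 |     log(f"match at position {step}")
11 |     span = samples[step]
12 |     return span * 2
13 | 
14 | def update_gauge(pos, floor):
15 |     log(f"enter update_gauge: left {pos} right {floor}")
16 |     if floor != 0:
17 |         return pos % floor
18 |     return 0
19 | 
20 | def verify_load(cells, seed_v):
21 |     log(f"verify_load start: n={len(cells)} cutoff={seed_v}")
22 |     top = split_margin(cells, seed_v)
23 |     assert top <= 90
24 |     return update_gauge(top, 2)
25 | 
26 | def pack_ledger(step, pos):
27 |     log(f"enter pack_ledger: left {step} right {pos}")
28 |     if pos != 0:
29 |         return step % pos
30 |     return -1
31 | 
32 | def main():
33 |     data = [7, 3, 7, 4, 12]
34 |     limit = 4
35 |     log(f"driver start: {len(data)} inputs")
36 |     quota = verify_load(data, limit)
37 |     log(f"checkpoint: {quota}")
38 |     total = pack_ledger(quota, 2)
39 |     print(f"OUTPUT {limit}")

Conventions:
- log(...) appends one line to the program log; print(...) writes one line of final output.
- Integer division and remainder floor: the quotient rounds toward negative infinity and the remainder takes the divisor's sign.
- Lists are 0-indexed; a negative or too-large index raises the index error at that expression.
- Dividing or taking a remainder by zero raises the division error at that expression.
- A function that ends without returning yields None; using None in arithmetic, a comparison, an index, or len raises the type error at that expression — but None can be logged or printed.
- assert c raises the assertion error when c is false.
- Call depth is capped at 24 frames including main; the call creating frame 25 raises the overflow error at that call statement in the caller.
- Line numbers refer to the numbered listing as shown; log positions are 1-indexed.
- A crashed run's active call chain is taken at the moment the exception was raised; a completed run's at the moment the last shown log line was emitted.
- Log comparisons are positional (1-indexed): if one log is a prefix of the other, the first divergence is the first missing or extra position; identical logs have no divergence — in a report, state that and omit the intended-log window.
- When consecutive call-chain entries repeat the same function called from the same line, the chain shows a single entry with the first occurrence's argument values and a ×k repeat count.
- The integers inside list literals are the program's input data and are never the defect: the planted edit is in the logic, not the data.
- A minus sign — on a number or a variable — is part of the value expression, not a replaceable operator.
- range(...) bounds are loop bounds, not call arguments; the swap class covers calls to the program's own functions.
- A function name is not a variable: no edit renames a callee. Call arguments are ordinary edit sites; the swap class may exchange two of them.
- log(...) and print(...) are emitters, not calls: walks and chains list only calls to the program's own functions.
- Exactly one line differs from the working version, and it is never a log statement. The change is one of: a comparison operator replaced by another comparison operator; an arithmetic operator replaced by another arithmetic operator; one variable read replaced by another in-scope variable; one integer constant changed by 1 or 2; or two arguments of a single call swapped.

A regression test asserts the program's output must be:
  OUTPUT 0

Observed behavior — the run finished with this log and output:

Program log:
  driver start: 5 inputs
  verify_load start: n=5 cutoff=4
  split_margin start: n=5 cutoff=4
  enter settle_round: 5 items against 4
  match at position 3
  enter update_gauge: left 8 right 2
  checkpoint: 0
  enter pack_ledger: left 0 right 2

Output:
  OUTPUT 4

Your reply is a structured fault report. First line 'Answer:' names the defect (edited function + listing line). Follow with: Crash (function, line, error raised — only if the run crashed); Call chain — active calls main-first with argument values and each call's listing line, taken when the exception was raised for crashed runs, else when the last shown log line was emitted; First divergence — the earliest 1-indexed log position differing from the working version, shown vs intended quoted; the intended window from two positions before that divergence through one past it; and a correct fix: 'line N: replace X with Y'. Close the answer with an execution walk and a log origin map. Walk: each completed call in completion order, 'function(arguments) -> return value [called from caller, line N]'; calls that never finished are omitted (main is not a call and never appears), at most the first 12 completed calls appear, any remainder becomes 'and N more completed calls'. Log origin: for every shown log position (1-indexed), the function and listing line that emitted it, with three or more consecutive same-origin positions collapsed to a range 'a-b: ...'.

Answer: the defect is in main at line 39.
Key fact: The two runs log identically and part ways only at the printed values.
Call chain: main -> pack_ledger(0, 2) (called at line 38).
First divergence: none (the log streams are identical).
Execution walk:
  settle_round([7, 3, 7, 4, 12], 4) -> 3  [called from split_margin, line 9]
  split_margin([7, 3, 7, 4, 12], 4) -> 8  [called from verify_load, line 22]
  update_gauge(8, 2) -> 0  [called from verify_load, line 24]
  verify_load([7, 3, 7, 4, 12], 4) -> 0  [called from main, line 36]
  pack_ledger(0, 2) -> 0  [called from main, line 38]
Origin of each log line:
  1 — main, line 35
  2 — verify_load, line 21
  3 — split_margin, line 8
  4 — settle_round, line 2
  5 — split_margin, line 10
  6 — update_gauge, line 15
  7 — main, line 37
  8 — pack_ledger, line 27
A correct fix: line 39: replace `limit` with `total`.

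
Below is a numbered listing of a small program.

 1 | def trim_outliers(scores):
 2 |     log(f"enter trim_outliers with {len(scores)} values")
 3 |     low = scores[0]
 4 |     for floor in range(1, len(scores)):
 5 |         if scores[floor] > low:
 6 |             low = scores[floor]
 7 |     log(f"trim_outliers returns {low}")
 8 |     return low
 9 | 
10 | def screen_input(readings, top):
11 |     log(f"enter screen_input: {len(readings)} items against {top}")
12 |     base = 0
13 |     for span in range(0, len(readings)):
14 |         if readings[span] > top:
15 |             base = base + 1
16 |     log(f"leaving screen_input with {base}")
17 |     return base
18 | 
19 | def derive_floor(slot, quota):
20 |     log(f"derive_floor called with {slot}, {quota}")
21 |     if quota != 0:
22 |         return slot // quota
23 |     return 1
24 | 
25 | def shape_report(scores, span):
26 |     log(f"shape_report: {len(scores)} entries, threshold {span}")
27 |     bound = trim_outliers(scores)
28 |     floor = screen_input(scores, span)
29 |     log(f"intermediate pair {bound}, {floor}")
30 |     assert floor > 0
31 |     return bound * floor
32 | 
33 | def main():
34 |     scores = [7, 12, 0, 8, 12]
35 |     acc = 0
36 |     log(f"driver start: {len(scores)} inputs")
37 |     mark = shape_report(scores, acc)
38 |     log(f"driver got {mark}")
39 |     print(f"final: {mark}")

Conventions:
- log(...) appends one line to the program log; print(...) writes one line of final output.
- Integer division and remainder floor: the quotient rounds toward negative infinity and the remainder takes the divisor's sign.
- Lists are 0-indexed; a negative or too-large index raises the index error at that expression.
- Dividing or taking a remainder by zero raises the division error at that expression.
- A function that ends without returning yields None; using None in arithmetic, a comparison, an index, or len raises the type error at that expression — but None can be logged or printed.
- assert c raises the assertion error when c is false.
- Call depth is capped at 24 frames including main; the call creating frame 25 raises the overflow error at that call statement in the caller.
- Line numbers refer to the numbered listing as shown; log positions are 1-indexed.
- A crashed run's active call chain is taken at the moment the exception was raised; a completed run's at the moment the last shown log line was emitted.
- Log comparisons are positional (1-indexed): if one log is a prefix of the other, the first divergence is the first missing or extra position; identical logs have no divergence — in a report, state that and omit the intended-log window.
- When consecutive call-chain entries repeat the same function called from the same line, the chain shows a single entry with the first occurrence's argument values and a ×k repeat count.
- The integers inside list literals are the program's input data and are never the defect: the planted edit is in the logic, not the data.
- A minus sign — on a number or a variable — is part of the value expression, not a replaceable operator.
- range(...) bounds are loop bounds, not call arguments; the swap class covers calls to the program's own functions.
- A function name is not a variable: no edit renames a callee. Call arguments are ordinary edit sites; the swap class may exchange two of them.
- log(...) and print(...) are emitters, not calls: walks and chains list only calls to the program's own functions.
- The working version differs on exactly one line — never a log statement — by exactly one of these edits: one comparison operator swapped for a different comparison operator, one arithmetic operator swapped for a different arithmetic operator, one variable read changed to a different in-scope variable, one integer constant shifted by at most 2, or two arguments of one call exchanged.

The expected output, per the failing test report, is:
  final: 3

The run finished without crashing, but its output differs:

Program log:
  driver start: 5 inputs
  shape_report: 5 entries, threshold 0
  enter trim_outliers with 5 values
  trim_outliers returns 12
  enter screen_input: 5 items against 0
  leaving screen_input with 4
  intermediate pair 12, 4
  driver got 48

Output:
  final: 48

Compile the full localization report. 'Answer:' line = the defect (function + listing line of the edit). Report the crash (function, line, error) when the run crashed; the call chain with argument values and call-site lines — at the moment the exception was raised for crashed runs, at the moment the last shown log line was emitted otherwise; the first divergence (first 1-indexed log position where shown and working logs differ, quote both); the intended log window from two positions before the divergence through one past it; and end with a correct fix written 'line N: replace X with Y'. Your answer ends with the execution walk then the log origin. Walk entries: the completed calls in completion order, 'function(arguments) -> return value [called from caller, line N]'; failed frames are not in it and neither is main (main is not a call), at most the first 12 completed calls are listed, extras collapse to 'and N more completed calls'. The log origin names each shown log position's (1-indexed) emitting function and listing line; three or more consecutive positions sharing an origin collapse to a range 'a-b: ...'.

Answer: the defect is in shape_report at line 31.
Key fact: The log first diverges at position 8: the faulty run prints 'driver got 48' where the working version prints 'driver got 3'.
Call chain: main.
First divergence: position 8; shown 'driver got 48' vs intended 'driver got 3'.
Intended log window:
  6: leaving screen_input with 4
  7: intermediate pair 12, 4
  8: driver got 3
Execution walk:
  trim_outliers([7, 12, 0, 8, 12]) -> 12  [called from shape_report, line 27]
  screen_input([7, 12, 0, 8, 12], 0) -> 4  [called from shape_report, line 28]
  shape_report([7, 12, 0, 8, 12], 0) -> 48  [called from main, line 37]
Log origins:
  1: from main, line 36
  2: from shape_report, line 26
  3: from trim_outliers, line 2
  4: from trim_outliers, line 7
  5: from screen_input, line 11
  6: from screen_input, line 16
  7: from shape_report, line 29
  8: from main, line 38
A correct fix: line 31: replace `*` with `//`.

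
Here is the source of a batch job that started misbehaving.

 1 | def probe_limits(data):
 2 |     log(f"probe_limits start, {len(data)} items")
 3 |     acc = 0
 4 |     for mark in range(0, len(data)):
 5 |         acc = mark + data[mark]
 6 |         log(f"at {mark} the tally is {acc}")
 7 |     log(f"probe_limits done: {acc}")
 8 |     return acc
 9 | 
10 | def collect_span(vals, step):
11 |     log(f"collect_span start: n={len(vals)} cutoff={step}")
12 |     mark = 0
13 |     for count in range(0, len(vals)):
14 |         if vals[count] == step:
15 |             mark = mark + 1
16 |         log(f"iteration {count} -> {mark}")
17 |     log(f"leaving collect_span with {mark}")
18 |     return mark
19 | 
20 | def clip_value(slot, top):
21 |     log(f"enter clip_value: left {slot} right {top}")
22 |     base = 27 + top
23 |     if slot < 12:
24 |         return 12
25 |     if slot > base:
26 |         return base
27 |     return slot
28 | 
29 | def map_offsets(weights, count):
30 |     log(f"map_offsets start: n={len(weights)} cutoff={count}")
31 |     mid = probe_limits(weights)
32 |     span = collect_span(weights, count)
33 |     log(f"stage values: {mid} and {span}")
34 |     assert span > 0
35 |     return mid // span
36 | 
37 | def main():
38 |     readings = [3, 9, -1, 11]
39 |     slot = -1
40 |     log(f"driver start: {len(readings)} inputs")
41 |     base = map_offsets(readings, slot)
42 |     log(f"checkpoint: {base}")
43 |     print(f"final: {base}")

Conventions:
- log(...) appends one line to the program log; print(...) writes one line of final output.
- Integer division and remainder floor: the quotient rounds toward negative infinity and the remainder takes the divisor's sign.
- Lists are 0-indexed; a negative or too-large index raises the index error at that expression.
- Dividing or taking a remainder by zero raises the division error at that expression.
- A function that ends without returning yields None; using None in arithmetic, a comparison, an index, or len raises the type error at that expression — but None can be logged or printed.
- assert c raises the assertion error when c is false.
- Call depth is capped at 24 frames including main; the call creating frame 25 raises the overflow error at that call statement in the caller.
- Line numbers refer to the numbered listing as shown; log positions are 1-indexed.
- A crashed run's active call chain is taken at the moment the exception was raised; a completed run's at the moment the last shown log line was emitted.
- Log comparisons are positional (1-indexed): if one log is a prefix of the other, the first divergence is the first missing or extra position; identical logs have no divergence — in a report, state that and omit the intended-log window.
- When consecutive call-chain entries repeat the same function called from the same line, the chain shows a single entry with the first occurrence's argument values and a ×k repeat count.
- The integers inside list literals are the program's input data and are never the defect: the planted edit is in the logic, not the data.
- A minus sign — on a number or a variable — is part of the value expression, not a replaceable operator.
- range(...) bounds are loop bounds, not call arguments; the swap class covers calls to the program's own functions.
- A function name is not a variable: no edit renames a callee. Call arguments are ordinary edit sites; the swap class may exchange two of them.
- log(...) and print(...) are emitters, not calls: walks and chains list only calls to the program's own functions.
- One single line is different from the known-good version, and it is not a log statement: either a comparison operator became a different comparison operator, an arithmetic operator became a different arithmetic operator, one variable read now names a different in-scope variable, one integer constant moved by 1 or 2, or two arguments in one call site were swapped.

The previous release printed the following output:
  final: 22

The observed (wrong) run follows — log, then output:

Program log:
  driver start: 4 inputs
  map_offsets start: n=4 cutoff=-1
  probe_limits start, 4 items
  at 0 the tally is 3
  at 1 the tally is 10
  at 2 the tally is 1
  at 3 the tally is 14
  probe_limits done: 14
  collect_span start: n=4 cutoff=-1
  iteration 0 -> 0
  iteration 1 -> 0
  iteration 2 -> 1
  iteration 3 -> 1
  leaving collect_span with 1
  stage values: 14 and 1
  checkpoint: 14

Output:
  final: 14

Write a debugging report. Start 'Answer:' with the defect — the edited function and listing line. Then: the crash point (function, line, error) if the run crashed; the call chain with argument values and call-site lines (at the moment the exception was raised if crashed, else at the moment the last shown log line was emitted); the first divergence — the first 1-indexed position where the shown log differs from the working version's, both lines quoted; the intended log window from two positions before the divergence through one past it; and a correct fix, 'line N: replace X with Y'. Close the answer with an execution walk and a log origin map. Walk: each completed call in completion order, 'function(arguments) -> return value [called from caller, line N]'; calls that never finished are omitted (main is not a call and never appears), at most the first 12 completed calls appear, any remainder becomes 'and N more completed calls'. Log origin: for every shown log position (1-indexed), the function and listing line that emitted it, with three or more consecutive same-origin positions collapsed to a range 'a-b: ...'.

Answer: the defect is in probe_limits at line 5.
The tell: Position 5 is the first bad log line: 'at 1 the tally is 10' should read 'at 1 the tally is 12'.
Call chain: main.
First divergence: position 5 — shown 'at 1 the tally is 10', intended 'at 1 the tally is 12'.
Intended log window:
  3: probe_limits start, 4 items
  4: at 0 the tally is 3
  5: at 1 the tally is 12
  6: at 2 the tally is 11
Execution walk:
  probe_limits([3, 9, -1, 11]) -> 14  [called from map_offsets, line 31]
  collect_span([3, 9, -1, 11], -1) -> 1  [called from map_offsets, line 32]
  map_offsets([3, 9, -1, 11], -1) -> 14  [called from main, line 41]
Origin of each log line:
  1: from main, line 40
  2: from map_offsets, line 30
  3: from probe_limits, line 2
  4-7: from probe_limits, line 6
  8: from probe_limits, line 7
  9: from collect_span, line 11
  10-13: from collect_span, line 16
  14: from collect_span, line 17
  15: from map_offsets, line 33
  16: from main, line 42
A correct fix: line 5: replace `mark + data[mark]` with `acc + data[mark]`.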